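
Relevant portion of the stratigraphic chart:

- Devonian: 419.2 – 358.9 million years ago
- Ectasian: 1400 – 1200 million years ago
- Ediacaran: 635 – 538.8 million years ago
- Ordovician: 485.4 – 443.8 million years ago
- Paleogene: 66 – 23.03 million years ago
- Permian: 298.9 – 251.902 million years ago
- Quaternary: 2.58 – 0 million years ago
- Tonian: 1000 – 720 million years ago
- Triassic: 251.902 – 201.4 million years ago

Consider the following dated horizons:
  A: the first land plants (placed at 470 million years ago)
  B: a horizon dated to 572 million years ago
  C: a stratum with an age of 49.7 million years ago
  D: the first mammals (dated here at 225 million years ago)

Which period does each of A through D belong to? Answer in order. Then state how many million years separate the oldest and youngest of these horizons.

A — Ordovician; B — Ediacaran; C — Paleogene; D — Triassic; span 522.3 million years

Match each age against the start–end ranges in the excerpt: A = 470 Ma → Ordovician (485.4–443.8); B = 572 Ma → Ediacaran (635–538.8); C = 49.7 Ma → Paleogene (66–23.03); D = 225 Ma → Triassic (251.902–201.4).
The largest age is 572 Ma and the smallest is 49.7 Ma; their difference is 522.3 Myr.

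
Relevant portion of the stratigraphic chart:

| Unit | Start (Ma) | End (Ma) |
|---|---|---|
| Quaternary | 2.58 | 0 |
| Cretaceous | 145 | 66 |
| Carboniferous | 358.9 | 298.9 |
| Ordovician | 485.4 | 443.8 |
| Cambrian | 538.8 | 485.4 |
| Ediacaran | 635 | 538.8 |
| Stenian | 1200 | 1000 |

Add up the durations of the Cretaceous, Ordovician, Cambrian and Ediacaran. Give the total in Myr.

Duration is start − end for each: (145 − 66) + (485.4 − 443.8) + (538.8 − 485.4) + (635 − 538.8).
That is 79 + 41.6 + 53.4 + 96.2, which totals 270.2 million years.

270.2 million years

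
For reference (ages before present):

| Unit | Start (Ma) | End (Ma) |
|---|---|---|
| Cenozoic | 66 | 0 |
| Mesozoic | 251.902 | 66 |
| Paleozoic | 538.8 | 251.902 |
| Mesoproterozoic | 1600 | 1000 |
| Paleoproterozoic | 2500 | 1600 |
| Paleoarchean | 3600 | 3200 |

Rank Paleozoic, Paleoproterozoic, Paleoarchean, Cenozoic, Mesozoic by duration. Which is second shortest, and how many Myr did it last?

Durations: Paleozoic 286.898; Paleoproterozoic 900; Paleoarchean 400; Cenozoic 66; Mesozoic 185.902 Myr.
Sorted shortest-first: Cenozoic (66), Mesozoic (185.902), Paleozoic (286.898), Paleoarchean (400), Paleoproterozoic (900).
The second shortest is Mesozoic at 185.902 Myr.

Mesozoic, 185.902 million years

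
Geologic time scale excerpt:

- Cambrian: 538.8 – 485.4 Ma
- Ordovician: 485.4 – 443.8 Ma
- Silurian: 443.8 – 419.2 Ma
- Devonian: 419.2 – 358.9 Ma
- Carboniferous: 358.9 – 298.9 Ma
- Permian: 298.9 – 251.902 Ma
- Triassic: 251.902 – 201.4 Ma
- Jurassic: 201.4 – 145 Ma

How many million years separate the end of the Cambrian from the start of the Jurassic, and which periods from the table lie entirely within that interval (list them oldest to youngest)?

End of Cambrian = 485.4 Ma; start of Jurassic = 201.4 Ma.
Gap = 485.4 − 201.4 = 284 Myr.
Periods wholly inside 485.4–201.4 Ma: Ordovician (485.4–443.8), Silurian (443.8–419.2), Devonian (419.2–358.9), Carboniferous (358.9–298.9), Permian (298.9–251.902), Triassic (251.902–201.4).

284 million years; Ordovician, Silurian, Devonian, Carboniferous, Permian, Triassic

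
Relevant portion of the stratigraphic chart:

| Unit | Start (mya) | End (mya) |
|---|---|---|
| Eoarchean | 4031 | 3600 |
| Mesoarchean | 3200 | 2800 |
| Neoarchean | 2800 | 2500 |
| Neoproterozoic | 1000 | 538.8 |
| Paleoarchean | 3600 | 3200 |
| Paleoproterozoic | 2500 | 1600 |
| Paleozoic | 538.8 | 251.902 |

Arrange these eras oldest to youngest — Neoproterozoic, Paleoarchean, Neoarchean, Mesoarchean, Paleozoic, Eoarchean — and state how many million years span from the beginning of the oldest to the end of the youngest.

Eoarchean, Paleoarchean, Mesoarchean, Neoarchean, Neoproterozoic, Paleozoic; total span 3779.098 Myr

Start ages (Ma): Eoarchean 4031, Paleoarchean 3600, Mesoarchean 3200, Neoarchean 2800, Neoproterozoic 1000, Paleozoic 538.8.
Ordered oldest to youngest: Eoarchean, Paleoarchean, Mesoarchean, Neoarchean, Neoproterozoic, Paleozoic.
Span = 4031 − 251.902 = 3779.098 Myr.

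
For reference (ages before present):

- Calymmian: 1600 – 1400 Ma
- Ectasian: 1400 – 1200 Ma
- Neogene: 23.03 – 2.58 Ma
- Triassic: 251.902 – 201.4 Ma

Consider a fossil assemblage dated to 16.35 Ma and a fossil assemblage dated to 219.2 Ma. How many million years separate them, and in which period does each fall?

Elapsed time: 219.2 − 16.35 = 202.85 Myr.
16.35 Ma lies within 23.03–2.58 Ma: Neogene.
219.2 Ma lies within 251.902–201.4 Ma: Triassic.

202.85 million years apart; the first in the Neogene, the second in the Triassic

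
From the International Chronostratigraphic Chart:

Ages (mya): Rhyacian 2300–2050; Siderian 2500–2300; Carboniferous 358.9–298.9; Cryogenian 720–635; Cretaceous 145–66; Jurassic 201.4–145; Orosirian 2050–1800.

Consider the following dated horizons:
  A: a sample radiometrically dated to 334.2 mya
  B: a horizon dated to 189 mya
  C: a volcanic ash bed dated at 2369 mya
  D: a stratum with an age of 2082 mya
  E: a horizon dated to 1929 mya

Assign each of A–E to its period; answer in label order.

A: 334.2 Ma lies in 358.9–298.9 Ma, so Carboniferous.
B: 189 Ma lies in 201.4–145 Ma, so Jurassic.
C: 2369 Ma lies in 2500–2300 Ma, so Siderian.
D: 2082 Ma lies in 2300–2050 Ma, so Rhyacian.
E: 1929 Ma lies in 2050–1800 Ma, so Orosirian.

A — Carboniferous; B — Jurassic; C — Siderian; D — Rhyacian; E — Orosirian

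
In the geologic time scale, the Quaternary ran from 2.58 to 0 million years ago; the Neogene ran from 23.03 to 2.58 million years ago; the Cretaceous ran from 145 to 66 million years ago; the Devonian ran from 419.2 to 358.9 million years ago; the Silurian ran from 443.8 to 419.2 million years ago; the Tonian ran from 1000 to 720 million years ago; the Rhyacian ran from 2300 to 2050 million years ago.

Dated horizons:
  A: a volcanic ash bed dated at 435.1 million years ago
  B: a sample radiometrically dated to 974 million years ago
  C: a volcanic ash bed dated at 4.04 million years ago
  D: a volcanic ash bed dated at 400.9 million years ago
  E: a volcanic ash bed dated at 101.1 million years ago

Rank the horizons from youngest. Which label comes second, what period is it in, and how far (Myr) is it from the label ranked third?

E, in the Cretaceous; 299.8 million years to D

Sorted youngest-first by Ma: C (4.04), E (101.1), D (400.9), A (435.1), B (974).
The second youngest is E at 101.1 Ma, which lies in 145–66 Ma: the Cretaceous.
The third youngest is D at 400.9 Ma; separation = |101.1 − 400.9| = 299.8 Myr.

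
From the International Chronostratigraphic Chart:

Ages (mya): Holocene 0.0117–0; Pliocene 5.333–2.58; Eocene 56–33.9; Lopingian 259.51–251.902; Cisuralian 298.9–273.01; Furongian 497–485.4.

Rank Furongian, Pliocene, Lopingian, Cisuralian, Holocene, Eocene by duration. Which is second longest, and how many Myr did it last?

Durations: Furongian 11.6; Pliocene 2.753; Lopingian 7.608; Cisuralian 25.89; Holocene 0.0117; Eocene 22.1 Myr.
Sorted longest-first: Cisuralian (25.89), Eocene (22.1), Furongian (11.6), Lopingian (7.608), Pliocene (2.753), Holocene (0.0117).
The second longest is Eocene at 22.1 Myr.

Eocene, 22.1 million years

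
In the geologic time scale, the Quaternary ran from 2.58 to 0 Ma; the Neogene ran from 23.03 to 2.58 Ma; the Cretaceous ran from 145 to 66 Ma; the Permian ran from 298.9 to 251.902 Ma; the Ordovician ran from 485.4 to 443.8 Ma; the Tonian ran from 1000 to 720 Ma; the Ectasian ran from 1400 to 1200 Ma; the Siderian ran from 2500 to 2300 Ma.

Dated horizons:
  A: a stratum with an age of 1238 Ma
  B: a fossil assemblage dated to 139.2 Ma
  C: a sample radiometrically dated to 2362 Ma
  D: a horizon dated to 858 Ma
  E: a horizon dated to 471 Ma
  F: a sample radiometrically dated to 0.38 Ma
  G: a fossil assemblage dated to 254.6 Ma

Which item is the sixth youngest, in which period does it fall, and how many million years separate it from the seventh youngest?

Smaller Ma means younger, so youngest first: F 0.38 < B 139.2 < G 254.6 < E 471 < D 858 < A 1238 < C 2362.
Counting 6 along gives A (1238 Ma); the excerpt puts that inside the Ectasian, 1400–1200 Ma.
Next in line is C (2362 Ma), and 2362 − 1238 = 1124 Myr.

A, in the Ectasian; 1124 million years to C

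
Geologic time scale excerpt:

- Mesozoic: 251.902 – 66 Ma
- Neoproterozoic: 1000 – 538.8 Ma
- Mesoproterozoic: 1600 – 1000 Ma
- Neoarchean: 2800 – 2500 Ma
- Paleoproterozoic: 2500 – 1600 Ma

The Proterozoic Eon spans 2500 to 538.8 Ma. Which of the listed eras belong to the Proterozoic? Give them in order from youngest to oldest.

Neoproterozoic, Mesoproterozoic, Paleoproterozoic

Eras with both bounds inside 2500–538.8 Ma: Neoproterozoic (1000–538.8), Mesoproterozoic (1600–1000), Paleoproterozoic (2500–1600).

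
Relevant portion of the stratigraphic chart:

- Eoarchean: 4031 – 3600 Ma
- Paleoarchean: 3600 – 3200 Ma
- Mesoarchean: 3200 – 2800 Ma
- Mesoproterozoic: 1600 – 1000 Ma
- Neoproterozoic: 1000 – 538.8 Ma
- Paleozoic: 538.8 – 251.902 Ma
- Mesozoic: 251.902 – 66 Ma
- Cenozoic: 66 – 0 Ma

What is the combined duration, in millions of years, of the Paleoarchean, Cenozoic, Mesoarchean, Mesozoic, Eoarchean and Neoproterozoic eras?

1944.102 million years

Each duration: Paleoarchean = 400; Cenozoic = 66; Mesoarchean = 400; Mesozoic = 185.902; Eoarchean = 431; Neoproterozoic = 461.2.
Sum: 400 + 66 + 400 + 185.902 + 431 + 461.2 = 1944.102 Myr.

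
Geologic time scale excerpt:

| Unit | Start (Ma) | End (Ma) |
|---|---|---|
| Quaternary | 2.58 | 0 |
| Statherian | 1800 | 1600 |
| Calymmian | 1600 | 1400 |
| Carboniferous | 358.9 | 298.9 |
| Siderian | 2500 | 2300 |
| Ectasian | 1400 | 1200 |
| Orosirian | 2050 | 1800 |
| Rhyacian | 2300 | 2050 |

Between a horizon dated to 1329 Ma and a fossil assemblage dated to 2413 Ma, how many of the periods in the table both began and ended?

4

The older date is 2413 Ma and the younger is 1329 Ma.
Periods with start < 2413 and end > 1329 Ma: Rhyacian (2300–2050), Orosirian (2050–1800), Statherian (1800–1600), Calymmian (1600–1400).
That is 4 complete periods.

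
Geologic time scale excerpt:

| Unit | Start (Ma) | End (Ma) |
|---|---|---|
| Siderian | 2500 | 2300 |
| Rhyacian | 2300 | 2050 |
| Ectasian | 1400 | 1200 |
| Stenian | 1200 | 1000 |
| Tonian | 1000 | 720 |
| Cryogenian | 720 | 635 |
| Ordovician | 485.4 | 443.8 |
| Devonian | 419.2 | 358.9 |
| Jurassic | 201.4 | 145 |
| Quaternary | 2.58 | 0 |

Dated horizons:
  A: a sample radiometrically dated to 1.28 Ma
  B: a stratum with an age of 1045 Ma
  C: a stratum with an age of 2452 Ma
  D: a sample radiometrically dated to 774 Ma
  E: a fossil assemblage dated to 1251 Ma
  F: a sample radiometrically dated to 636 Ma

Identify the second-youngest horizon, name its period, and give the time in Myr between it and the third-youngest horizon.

Sorted youngest-first by Ma: A (1.28), F (636), D (774), B (1045), E (1251), C (2452).
The second youngest is F at 636 Ma, which lies in 720–635 Ma: the Cryogenian.
The third youngest is D at 774 Ma; separation = |636 − 774| = 138 Myr.

F, in the Cryogenian; 138 million years to D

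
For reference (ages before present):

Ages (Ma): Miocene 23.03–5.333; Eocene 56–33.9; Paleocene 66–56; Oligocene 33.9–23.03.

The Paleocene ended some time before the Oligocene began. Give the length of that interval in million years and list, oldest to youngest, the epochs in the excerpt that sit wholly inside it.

22.1 million years; Eocene

The Paleocene closes at 56 Ma and the Oligocene opens at 33.9 Ma, so the interval is 56 − 33.9 = 22.1 Myr.
An epoch fits inside if it starts at or after 56 Ma and ends at or before 33.9 Ma; oldest first that gives Eocene.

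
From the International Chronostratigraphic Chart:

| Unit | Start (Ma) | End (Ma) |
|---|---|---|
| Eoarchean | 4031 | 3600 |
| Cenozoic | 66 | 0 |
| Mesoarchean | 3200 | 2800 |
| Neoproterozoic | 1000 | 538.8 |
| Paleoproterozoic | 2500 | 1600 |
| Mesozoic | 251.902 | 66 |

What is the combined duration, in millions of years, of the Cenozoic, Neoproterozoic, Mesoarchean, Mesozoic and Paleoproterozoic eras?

2013.102 million years

Duration is start − end for each: (66 − 0) + (1000 − 538.8) + (3200 − 2800) + (251.902 − 66) + (2500 − 1600).
That is 66 + 461.2 + 400 + 185.902 + 900, which totals 2013.102 million years.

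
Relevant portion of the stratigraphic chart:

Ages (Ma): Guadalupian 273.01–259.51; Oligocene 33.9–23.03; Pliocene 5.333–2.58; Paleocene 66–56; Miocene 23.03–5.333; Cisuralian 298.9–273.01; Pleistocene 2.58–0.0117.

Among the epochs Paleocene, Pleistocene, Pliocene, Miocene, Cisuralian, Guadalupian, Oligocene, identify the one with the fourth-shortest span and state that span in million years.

Durations: Paleocene 10; Pleistocene 2.5683; Pliocene 2.753; Miocene 17.697; Cisuralian 25.89; Guadalupian 13.5; Oligocene 10.87 Myr.
Sorted shortest-first: Pleistocene (2.5683), Pliocene (2.753), Paleocene (10), Oligocene (10.87), Guadalupian (13.5), Miocene (17.697), Cisuralian (25.89).
The fourth shortest is Oligocene at 10.87 Myr.

Oligocene, 10.87 million years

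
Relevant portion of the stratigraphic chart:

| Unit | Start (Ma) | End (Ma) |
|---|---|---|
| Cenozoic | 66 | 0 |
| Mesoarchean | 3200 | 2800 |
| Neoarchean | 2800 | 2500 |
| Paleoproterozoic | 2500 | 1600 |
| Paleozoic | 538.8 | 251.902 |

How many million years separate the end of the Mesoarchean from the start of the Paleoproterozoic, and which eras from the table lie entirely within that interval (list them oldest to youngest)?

The Mesoarchean closes at 2800 Ma and the Paleoproterozoic opens at 2500 Ma, so the interval is 2800 − 2500 = 300 Myr.
An era fits inside if it starts at or after 2800 Ma and ends at or before 2500 Ma; oldest first that gives Neoarchean.

300 million years; Neoarchean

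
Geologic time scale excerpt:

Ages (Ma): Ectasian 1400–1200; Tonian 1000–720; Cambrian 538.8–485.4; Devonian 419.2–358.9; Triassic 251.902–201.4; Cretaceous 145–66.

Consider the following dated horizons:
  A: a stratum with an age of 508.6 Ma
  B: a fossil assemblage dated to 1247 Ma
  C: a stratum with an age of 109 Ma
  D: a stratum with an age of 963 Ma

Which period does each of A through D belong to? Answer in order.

A: 508.6 Ma lies in 538.8–485.4 Ma, so Cambrian.
B: 1247 Ma lies in 1400–1200 Ma, so Ectasian.
C: 109 Ma lies in 145–66 Ma, so Cretaceous.
D: 963 Ma lies in 1000–720 Ma, so Tonian.

A — Cambrian; B — Ectasian; C — Cretaceous; D — Tonian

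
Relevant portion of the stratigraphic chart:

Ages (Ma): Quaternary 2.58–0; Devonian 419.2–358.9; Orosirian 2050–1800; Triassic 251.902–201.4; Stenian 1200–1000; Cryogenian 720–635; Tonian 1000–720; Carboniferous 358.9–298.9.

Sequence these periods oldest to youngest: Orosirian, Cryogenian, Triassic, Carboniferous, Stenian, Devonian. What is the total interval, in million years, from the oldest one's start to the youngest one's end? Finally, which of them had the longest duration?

Orosirian → Stenian → Cryogenian → Devonian → Carboniferous → Triassic; total span 1848.6 Myr; longest is Orosirian

From the excerpt: Orosirian 2050–1800; Cryogenian 720–635; Triassic 251.902–201.4; Carboniferous 358.9–298.9; Stenian 1200–1000; Devonian 419.2–358.9 (Ma).
Larger Ma is earlier, so the oldest is Orosirian and the youngest is Triassic; oldest to youngest: Orosirian, Stenian, Cryogenian, Devonian, Carboniferous, Triassic.
Oldest start 2050 minus youngest end 201.4 gives 1848.6 Myr overall.
Individual lengths (start − end): Carboniferous 60; Triassic 50.502; Stenian 200; Devonian 60.3; Orosirian 250; Cryogenian 85. The largest is Orosirian at 250 Myr.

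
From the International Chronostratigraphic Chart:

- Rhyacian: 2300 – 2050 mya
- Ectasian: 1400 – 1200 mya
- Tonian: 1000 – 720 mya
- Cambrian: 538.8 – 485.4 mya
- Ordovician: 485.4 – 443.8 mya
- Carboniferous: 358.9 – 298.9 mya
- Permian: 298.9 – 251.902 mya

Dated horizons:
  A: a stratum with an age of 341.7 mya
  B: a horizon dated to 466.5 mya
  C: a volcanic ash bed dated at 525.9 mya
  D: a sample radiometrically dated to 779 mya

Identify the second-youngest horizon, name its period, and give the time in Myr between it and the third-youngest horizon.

B, in the Ordovician; 59.4 million years to C

Sorted youngest-first by Ma: A (341.7), B (466.5), C (525.9), D (779).
The second youngest is B at 466.5 Ma, which lies in 485.4–443.8 Ma: the Ordovician.
The third youngest is C at 525.9 Ma; separation = |466.5 − 525.9| = 59.4 Myr.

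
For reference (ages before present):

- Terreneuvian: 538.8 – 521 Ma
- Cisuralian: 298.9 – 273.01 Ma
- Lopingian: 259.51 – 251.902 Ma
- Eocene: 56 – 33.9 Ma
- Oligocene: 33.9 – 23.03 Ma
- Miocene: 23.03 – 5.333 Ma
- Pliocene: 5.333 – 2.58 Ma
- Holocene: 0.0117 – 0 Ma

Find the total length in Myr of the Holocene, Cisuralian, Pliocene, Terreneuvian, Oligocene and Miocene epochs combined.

75.0217 million years

Duration is start − end for each: (0.0117 − 0) + (298.9 − 273.01) + (5.333 − 2.58) + (538.8 − 521) + (33.9 − 23.03) + (23.03 − 5.333).
That is 0.0117 + 25.89 + 2.753 + 17.8 + 10.87 + 17.697, which totals 75.0217 million years.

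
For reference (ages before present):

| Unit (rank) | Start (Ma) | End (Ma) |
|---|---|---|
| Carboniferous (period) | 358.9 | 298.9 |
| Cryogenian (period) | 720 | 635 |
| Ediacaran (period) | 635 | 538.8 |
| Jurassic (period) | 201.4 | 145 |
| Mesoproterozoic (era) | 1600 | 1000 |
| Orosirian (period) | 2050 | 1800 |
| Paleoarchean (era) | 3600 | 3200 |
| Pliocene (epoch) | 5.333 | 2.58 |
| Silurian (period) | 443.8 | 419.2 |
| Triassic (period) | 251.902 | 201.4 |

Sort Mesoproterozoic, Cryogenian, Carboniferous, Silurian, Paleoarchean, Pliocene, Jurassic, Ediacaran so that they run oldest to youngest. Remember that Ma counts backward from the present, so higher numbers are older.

Paleoarchean, then Mesoproterozoic, then Cryogenian, then Ediacaran, then Silurian, then Carboniferous, then Jurassic, then Pliocene

Read off each span (Ma): Mesoproterozoic 1600–1000; Cryogenian 720–635; Carboniferous 358.9–298.9; Silurian 443.8–419.2; Paleoarchean 3600–3200; Pliocene 5.333–2.58; Jurassic 201.4–145; Ediacaran 635–538.8.
Larger Ma is older, so oldest→youngest is Paleoarchean, Mesoproterozoic, Cryogenian, Ediacaran, Silurian, Carboniferous, Jurassic, Pliocene.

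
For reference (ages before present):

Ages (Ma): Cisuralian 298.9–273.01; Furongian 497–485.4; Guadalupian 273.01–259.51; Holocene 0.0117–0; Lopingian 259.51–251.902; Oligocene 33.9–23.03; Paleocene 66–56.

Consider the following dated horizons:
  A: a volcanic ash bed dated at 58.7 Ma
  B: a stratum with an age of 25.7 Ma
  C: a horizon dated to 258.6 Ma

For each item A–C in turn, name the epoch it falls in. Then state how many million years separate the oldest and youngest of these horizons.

A — Paleocene; B — Oligocene; C — Lopingian; span 232.9 million years

A: 58.7 Ma lies in 66–56 Ma, so Paleocene.
B: 25.7 Ma lies in 33.9–23.03 Ma, so Oligocene.
C: 258.6 Ma lies in 259.51–251.902 Ma, so Lopingian.
Oldest = 258.6 Ma, youngest = 25.7 Ma → span 232.9 Myr.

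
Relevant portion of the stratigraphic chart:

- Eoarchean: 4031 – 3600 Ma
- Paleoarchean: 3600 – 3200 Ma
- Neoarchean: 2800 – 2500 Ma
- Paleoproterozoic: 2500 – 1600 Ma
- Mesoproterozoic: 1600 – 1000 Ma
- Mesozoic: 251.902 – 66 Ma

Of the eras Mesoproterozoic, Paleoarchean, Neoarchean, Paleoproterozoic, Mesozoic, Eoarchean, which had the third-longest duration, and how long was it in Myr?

Eoarchean, 431 million years

Start − end for each: Mesoproterozoic 1600 − 1000 = 600; Paleoarchean 3600 − 3200 = 400; Neoarchean 2800 − 2500 = 300; Paleoproterozoic 2500 − 1600 = 900; Mesozoic 251.902 − 66 = 185.902; Eoarchean 4031 − 3600 = 431.
Ranking these from longest: Paleoproterozoic > Mesoproterozoic > Eoarchean > Paleoarchean > Neoarchean > Mesozoic.
Position 3 in that ranking is Eoarchean, which lasted 431 Myr.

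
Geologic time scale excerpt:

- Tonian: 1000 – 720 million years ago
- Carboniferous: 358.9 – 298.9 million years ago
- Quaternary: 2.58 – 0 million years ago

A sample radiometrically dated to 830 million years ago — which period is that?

Tonian

830 Ma lies between 1000 and 720 Ma, so it falls in the Tonian.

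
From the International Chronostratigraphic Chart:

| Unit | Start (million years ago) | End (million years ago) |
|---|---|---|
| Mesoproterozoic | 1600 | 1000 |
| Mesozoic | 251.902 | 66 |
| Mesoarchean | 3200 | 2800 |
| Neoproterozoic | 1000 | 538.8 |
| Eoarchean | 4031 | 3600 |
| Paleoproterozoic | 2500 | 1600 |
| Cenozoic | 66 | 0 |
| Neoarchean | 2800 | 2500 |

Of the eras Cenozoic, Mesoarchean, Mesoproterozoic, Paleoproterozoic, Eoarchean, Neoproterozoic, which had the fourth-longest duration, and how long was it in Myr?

Durations: Cenozoic 66; Mesoarchean 400; Mesoproterozoic 600; Paleoproterozoic 900; Eoarchean 431; Neoproterozoic 461.2 Myr.
Sorted longest-first: Paleoproterozoic (900), Mesoproterozoic (600), Neoproterozoic (461.2), Eoarchean (431), Mesoarchean (400), Cenozoic (66).
The fourth longest is Eoarchean at 431 Myr.

Eoarchean, 431 million years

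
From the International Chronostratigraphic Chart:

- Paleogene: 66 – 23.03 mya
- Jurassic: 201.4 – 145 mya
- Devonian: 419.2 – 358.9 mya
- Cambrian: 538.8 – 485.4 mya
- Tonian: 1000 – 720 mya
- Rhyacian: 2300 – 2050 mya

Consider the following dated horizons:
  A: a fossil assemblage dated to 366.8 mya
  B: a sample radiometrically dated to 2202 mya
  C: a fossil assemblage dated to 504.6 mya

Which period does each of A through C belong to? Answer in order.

A — Devonian; B — Rhyacian; C — Cambrian

A: 366.8 Ma lies in 419.2–358.9 Ma, so Devonian.
B: 2202 Ma lies in 2300–2050 Ma, so Rhyacian.
C: 504.6 Ma lies in 538.8–485.4 Ma, so Cambrian.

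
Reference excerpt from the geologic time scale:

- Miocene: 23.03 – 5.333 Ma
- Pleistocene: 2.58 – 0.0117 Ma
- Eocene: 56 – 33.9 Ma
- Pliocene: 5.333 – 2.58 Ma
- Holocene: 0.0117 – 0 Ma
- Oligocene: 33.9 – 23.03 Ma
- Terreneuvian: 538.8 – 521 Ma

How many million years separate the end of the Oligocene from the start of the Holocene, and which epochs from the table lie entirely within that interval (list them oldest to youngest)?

The Oligocene closes at 23.03 Ma and the Holocene opens at 0.0117 Ma, so the interval is 23.03 − 0.0117 = 23.0183 Myr.
An epoch fits inside if it starts at or after 23.03 Ma and ends at or before 0.0117 Ma; oldest first that gives Miocene, Pliocene, Pleistocene.

23.0183 million years; Miocene, Pliocene, Pleistocene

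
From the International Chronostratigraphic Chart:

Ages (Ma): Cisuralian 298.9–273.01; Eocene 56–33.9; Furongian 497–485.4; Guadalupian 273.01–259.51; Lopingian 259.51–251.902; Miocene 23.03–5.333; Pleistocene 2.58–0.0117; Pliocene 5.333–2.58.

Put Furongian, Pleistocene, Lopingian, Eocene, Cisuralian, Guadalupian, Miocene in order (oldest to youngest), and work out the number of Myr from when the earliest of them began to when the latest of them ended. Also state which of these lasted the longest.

From the excerpt: Furongian 497–485.4; Pleistocene 2.58–0.0117; Lopingian 259.51–251.902; Eocene 56–33.9; Cisuralian 298.9–273.01; Guadalupian 273.01–259.51; Miocene 23.03–5.333 (Ma).
Larger Ma is earlier, so the oldest is Furongian and the youngest is Pleistocene; oldest to youngest: Furongian, Cisuralian, Guadalupian, Lopingian, Eocene, Miocene, Pleistocene.
Oldest start 497 minus youngest end 0.0117 gives 496.9883 Myr overall.
Individual lengths (start − end): Eocene 22.1; Cisuralian 25.89; Furongian 11.6; Pleistocene 2.5683; Miocene 17.697; Lopingian 7.608; Guadalupian 13.5. The largest is Cisuralian at 25.89 Myr.

Furongian, Cisuralian, Guadalupian, Lopingian, Eocene, Miocene, Pleistocene; total span 496.9883 Myr; longest is Cisuralian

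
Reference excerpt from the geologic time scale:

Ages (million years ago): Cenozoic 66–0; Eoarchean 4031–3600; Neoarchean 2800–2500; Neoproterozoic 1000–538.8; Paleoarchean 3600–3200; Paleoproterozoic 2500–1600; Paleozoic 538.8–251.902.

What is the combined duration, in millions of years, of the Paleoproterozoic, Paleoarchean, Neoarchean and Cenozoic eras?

1666 million years

Duration is start − end for each: (2500 − 1600) + (3600 − 3200) + (2800 − 2500) + (66 − 0).
That is 900 + 400 + 300 + 66, which totals 1666 million years.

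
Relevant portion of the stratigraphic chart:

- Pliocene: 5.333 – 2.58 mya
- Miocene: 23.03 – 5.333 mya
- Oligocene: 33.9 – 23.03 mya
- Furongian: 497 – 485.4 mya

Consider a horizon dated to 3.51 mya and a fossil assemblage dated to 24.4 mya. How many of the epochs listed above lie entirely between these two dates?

1

The older date is 24.4 Ma and the younger is 3.51 Ma.
Epochs with start < 24.4 and end > 3.51 Ma: Miocene (23.03–5.333).
That is 1 complete epoch.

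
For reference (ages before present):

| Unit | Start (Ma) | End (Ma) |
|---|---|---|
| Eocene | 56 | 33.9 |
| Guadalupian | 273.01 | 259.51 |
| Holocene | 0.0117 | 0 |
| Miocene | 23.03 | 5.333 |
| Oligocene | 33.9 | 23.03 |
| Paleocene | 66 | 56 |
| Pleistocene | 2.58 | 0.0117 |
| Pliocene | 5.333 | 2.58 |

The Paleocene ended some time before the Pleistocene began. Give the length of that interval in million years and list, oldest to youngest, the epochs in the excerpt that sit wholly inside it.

53.42 million years; Eocene, Oligocene, Miocene, Pliocene

End of Paleocene = 56 Ma; start of Pleistocene = 2.58 Ma.
Gap = 56 − 2.58 = 53.42 Myr.
Epochs wholly inside 56–2.58 Ma: Eocene (56–33.9), Oligocene (33.9–23.03), Miocene (23.03–5.333), Pliocene (5.333–2.58).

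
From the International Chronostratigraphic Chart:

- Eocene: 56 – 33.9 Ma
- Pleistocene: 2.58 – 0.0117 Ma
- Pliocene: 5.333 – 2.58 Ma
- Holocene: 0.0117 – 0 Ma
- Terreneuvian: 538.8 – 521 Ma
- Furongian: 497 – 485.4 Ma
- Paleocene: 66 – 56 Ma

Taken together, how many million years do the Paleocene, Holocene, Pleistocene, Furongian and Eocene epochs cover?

46.28 million years

Duration is start − end for each: (66 − 56) + (0.0117 − 0) + (2.58 − 0.0117) + (497 − 485.4) + (56 − 33.9).
That is 10 + 0.0117 + 2.5683 + 11.6 + 22.1, which totals 46.28 million years.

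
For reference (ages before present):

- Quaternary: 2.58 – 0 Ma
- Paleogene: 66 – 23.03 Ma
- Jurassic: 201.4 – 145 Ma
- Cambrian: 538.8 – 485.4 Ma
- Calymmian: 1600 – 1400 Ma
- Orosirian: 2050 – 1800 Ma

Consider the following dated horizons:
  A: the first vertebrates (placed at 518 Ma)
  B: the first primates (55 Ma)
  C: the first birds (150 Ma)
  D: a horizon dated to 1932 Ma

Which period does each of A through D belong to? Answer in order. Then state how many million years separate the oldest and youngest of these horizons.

A — Cambrian; B — Paleogene; C — Jurassic; D — Orosirian; span 1877 million years

Match each age against the start–end ranges in the excerpt: A = 518 Ma → Cambrian (538.8–485.4); B = 55 Ma → Paleogene (66–23.03); C = 150 Ma → Jurassic (201.4–145); D = 1932 Ma → Orosirian (2050–1800).
The largest age is 1932 Ma and the smallest is 55 Ma; their difference is 1877 Myr.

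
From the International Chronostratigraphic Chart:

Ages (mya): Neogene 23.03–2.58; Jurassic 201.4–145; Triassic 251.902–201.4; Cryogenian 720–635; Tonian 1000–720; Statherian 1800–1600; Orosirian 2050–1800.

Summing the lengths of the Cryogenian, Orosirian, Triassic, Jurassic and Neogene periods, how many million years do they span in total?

Each duration: Cryogenian = 85; Orosirian = 250; Triassic = 50.502; Jurassic = 56.4; Neogene = 20.45.
Sum: 85 + 250 + 50.502 + 56.4 + 20.45 = 462.352 Myr.

462.352 million years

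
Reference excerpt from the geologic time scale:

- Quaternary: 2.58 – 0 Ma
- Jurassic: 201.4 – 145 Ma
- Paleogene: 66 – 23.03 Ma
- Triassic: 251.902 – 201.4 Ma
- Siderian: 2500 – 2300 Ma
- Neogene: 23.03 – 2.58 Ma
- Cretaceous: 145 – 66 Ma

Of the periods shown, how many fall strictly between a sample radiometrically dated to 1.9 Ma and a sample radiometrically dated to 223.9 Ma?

4

The older date is 223.9 Ma and the younger is 1.9 Ma.
Periods with start < 223.9 and end > 1.9 Ma: Jurassic (201.4–145), Cretaceous (145–66), Paleogene (66–23.03), Neogene (23.03–2.58).
That is 4 complete periods.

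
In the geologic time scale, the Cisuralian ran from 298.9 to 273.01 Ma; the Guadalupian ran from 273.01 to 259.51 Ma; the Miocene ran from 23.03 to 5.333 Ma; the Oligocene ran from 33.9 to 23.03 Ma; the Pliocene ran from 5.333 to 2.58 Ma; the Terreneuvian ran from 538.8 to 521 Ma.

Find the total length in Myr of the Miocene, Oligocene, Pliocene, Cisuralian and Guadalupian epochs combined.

Duration is start − end for each: (23.03 − 5.333) + (33.9 − 23.03) + (5.333 − 2.58) + (298.9 − 273.01) + (273.01 − 259.51).
That is 17.697 + 10.87 + 2.753 + 25.89 + 13.5, which totals 70.71 million years.

70.71 million years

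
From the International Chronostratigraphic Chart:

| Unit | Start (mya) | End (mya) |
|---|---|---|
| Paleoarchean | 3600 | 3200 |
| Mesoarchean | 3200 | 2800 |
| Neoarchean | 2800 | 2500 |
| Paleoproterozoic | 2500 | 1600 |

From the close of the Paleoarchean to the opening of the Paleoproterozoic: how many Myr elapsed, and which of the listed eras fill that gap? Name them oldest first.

The Paleoarchean closes at 3200 Ma and the Paleoproterozoic opens at 2500 Ma, so the interval is 3200 − 2500 = 700 Myr.
An era fits inside if it starts at or after 3200 Ma and ends at or before 2500 Ma; oldest first that gives Mesoarchean, Neoarchean.

700 million years; Mesoarchean, Neoarchean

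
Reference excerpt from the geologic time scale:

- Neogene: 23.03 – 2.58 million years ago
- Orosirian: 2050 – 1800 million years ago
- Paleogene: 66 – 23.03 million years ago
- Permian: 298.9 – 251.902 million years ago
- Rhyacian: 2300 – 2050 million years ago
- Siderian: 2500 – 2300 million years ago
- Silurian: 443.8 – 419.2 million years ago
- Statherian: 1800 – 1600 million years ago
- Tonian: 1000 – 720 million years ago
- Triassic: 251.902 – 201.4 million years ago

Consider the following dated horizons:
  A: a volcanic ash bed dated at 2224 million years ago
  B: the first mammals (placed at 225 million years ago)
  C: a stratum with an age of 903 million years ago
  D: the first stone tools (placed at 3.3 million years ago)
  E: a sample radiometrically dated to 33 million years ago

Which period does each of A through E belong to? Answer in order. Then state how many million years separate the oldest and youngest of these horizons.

Match each age against the start–end ranges in the excerpt: A = 2224 Ma → Rhyacian (2300–2050); B = 225 Ma → Triassic (251.902–201.4); C = 903 Ma → Tonian (1000–720); D = 3.3 Ma → Neogene (23.03–2.58); E = 33 Ma → Paleogene (66–23.03).
The largest age is 2224 Ma and the smallest is 3.3 Ma; their difference is 2220.7 Myr.

A — Rhyacian; B — Triassic; C — Tonian; D — Neogene; E — Paleogene; span 2220.7 million years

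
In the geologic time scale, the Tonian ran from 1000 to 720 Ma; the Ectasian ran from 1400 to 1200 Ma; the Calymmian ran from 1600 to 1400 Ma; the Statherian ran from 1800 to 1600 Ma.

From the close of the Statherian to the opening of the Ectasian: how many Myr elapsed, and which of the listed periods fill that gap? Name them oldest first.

200 million years; Calymmian

End of Statherian = 1600 Ma; start of Ectasian = 1400 Ma.
Gap = 1600 − 1400 = 200 Myr.
Periods wholly inside 1600–1400 Ma: Calymmian (1600–1400).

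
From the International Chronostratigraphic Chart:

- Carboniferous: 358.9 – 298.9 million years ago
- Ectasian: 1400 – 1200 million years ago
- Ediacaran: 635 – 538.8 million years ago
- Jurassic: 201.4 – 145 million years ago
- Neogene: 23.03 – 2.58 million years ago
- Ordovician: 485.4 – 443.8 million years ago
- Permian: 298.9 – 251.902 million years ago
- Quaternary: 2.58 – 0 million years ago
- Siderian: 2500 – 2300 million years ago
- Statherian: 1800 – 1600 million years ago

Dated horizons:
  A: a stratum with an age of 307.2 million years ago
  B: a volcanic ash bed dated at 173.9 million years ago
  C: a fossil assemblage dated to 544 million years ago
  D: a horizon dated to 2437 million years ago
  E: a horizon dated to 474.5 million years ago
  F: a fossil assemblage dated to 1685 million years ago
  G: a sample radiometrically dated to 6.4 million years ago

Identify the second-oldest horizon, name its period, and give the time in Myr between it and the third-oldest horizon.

Sorted oldest-first by Ma: D (2437), F (1685), C (544), E (474.5), A (307.2), B (173.9), G (6.4).
The second oldest is F at 1685 Ma, which lies in 1800–1600 Ma: the Statherian.
The third oldest is C at 544 Ma; separation = |1685 − 544| = 1141 Myr.

F, in the Statherian; 1141 million years to C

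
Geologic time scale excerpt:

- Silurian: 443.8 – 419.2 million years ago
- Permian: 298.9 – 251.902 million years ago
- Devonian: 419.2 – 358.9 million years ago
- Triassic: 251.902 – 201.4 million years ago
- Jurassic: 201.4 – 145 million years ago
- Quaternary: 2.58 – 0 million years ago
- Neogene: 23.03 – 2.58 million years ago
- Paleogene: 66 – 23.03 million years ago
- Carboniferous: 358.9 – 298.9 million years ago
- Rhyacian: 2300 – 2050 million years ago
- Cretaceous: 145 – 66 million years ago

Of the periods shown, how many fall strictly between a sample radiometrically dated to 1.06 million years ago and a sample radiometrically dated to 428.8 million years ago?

8

428.8 Ma sits inside the Silurian (443.8–419.2) and 1.06 Ma inside the Quaternary (2.58–0); neither of those is wholly between the two dates.
The listed periods lying completely between them are Devonian, Carboniferous, Permian, Triassic, Jurassic, Cretaceous, Paleogene, Neogene — 8 in all.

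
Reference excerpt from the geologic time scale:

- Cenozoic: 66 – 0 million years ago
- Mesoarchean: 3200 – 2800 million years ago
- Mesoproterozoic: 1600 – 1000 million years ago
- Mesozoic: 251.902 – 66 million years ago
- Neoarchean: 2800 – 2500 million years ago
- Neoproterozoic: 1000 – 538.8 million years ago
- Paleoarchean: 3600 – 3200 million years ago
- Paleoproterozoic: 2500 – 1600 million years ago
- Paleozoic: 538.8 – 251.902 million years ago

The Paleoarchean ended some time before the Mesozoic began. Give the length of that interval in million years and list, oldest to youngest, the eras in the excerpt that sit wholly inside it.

End of Paleoarchean = 3200 Ma; start of Mesozoic = 251.902 Ma.
Gap = 3200 − 251.902 = 2948.098 Myr.
Eras wholly inside 3200–251.902 Ma: Mesoarchean (3200–2800), Neoarchean (2800–2500), Paleoproterozoic (2500–1600), Mesoproterozoic (1600–1000), Neoproterozoic (1000–538.8), Paleozoic (538.8–251.902).

2948.098 million years; Mesoarchean, Neoarchean, Paleoproterozoic, Mesoproterozoic, Neoproterozoic, Paleozoic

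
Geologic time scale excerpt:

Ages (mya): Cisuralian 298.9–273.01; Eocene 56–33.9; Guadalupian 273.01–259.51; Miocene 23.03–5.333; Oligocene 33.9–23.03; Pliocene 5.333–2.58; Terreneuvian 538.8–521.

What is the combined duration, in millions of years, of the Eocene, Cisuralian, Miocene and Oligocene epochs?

76.557 million years

Duration is start − end for each: (56 − 33.9) + (298.9 − 273.01) + (23.03 − 5.333) + (33.9 − 23.03).
That is 22.1 + 25.89 + 17.697 + 10.87, which totals 76.557 million years.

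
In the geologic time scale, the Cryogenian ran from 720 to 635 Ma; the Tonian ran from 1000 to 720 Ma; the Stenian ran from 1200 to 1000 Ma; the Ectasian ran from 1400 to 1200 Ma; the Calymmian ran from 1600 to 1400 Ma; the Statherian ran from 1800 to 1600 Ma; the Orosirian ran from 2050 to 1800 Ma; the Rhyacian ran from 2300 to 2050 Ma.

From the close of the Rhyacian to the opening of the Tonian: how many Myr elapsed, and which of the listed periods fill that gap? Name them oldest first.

1050 million years; Orosirian, Statherian, Calymmian, Ectasian, Stenian

The Rhyacian closes at 2050 Ma and the Tonian opens at 1000 Ma, so the interval is 2050 − 1000 = 1050 Myr.
A period fits inside if it starts at or after 2050 Ma and ends at or before 1000 Ma; oldest first that gives Orosirian, Statherian, Calymmian, Ectasian, Stenian.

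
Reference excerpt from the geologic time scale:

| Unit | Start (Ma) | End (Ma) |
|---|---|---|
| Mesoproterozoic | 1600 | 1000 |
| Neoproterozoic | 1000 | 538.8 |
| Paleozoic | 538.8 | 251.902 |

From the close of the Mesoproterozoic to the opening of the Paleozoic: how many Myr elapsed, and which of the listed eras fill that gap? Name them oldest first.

461.2 million years; Neoproterozoic

End of Mesoproterozoic = 1000 Ma; start of Paleozoic = 538.8 Ma.
Gap = 1000 − 538.8 = 461.2 Myr.
Eras wholly inside 1000–538.8 Ma: Neoproterozoic (1000–538.8).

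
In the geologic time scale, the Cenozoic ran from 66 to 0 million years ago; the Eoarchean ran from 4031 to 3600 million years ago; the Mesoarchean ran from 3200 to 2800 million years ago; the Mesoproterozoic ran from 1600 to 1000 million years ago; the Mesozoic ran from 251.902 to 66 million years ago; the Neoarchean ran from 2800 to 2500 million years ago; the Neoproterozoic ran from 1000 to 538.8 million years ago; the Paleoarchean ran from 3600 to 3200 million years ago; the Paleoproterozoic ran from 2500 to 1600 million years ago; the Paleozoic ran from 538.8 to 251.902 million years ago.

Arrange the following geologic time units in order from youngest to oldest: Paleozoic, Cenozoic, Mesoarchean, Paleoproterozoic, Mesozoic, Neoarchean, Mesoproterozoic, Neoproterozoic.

Sorting by start age (ascending Ma, since larger Ma = older): Cenozoic began 66, Mesozoic began 251.902, Paleozoic began 538.8, Neoproterozoic began 1000, Mesoproterozoic began 1600, Paleoproterozoic began 2500, Neoarchean began 2800, Mesoarchean began 3200.

Cenozoic, Mesozoic, Paleozoic, Neoproterozoic, Mesoproterozoic, Paleoproterozoic, Neoarchean, Mesoarchean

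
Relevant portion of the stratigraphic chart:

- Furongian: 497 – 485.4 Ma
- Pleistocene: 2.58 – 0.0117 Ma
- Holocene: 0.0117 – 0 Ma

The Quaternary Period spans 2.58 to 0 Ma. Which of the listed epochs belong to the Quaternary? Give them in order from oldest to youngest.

Pleistocene, Holocene

Epochs with both bounds inside 2.58–0 Ma: Pleistocene (2.58–0.0117), Holocene (0.0117–0).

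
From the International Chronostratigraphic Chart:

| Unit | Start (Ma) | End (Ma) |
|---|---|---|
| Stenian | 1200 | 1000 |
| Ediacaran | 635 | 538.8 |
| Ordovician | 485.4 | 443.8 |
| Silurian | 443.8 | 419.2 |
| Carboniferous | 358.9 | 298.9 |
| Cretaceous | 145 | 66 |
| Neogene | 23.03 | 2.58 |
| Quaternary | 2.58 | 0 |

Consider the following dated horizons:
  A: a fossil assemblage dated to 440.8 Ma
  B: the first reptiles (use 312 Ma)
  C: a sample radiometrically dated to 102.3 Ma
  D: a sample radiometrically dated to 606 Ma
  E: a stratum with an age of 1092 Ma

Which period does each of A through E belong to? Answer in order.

A — Silurian; B — Carboniferous; C — Cretaceous; D — Ediacaran; E — Stenian

Match each age against the start–end ranges in the excerpt: A = 440.8 Ma → Silurian (443.8–419.2); B = 312 Ma → Carboniferous (358.9–298.9); C = 102.3 Ma → Cretaceous (145–66); D = 606 Ma → Ediacaran (635–538.8); E = 1092 Ma → Stenian (1200–1000).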